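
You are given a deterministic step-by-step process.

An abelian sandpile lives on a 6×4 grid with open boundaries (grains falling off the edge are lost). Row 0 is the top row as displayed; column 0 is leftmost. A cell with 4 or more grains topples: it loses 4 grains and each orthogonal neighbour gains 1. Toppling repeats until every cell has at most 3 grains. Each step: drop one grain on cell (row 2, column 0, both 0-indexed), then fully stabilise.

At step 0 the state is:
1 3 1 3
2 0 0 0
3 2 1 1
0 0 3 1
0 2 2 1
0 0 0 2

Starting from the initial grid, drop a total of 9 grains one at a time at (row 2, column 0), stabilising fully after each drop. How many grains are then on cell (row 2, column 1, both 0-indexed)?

t=0: 1 3 1 3
2 0 0 0
3 2 1 1
0 0 3 1
0 2 2 1
0 0 0 2
t=1: 1 3 1 3
3 0 0 0
0 3 1 1
1 0 3 1
0 2 2 1
0 0 0 2
t=2: 1 3 1 3
3 0 0 0
1 3 1 1
1 0 3 1
0 2 2 1
0 0 0 2
t=3: 1 3 1 3
3 0 0 0
2 3 1 1
1 0 3 1
0 2 2 1
0 0 0 2
t=4: 1 3 1 3
3 0 0 0
3 3 1 1
1 0 3 1
0 2 2 1
0 0 0 2
t=5: 2 3 1 3
0 2 0 0
2 0 2 1
2 1 3 1
0 2 2 1
0 0 0 2
t=6: 2 3 1 3
0 2 0 0
3 0 2 1
2 1 3 1
0 2 2 1
0 0 0 2
t=7: 2 3 1 3
1 2 0 0
0 1 2 1
3 1 3 1
0 2 2 1
0 0 0 2
t=8: 2 3 1 3
1 2 0 0
1 1 2 1
3 1 3 1
0 2 2 1
0 0 0 2
t=9: 2 3 1 3
1 2 0 0
2 1 2 1
3 1 3 1
0 2 2 1
0 0 0 2

1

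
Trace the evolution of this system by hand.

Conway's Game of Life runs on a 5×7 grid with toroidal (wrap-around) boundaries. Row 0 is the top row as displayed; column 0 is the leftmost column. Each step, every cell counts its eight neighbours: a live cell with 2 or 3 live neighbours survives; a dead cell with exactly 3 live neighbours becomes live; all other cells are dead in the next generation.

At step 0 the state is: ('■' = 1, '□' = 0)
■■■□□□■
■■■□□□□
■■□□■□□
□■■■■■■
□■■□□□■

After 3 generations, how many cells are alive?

t=0: ■■■□□□■
■■■□□□□
■■□□■□□
□■■■■■■
□■■□□□■
t=1: □□□■□□■
□□□■□□□
□□□□■□□
□□□□■□■
□□□□■□□
t=2: □□□■■□□
□□□■■□□
□□□■■■□
□□□■■□□
□□□■■□□
t=3: □□■□□■□
□□■□□□□
□□■□□■□
□□■□□□□
□□■□□■□

8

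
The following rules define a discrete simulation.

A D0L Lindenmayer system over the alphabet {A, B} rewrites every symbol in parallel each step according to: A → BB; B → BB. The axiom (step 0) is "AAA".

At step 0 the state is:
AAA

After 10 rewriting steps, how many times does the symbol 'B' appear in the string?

3072

gen 0: AAA
gen 1: BBBBBB
gen 2: BBBBBBBBBBBB
gen 3: BBBBBBBBBBBBBBBBBBBBBBBB
gen 4: BBBBBBBBBBBBBBBBBBBBBBBBBBBBBBBBBBBBBBBBBBBBBBBB
gen 5: BBBBBBBBBBBBBBBBBBBBBBBBBBBBBBBBBBBBBBBBBBBBBBBBBBBBBBBBBBBBBBBBBBBBBBBBBBBBBBBBBBBBBBBBBBBBBBBB
gen 6: BBBBBBBBBBBBBBBBBBBBBBBBBBBBBBBBBBBBBBBBBBBBBBBBBBBBBBBBBB…BBBBBBBBBBBBBBBBBBBBBBBBBBBBBBBBBBBBBBBBBBBBBBBBBBBBBBBBBB  (len 192)
gen 7: BBBBBBBBBBBBBBBBBBBBBBBBBBBBBBBBBBBBBBBBBBBBBBBBBBBBBBBBBB…BBBBBBBBBBBBBBBBBBBBBBBBBBBBBBBBBBBBBBBBBBBBBBBBBBBBBBBBBB  (len 384)
gen 8: BBBBBBBBBBBBBBBBBBBBBBBBBBBBBBBBBBBBBBBBBBBBBBBBBBBBBBBBBB…BBBBBBBBBBBBBBBBBBBBBBBBBBBBBBBBBBBBBBBBBBBBBBBBBBBBBBBBBB  (len 768)
gen 9: BBBBBBBBBBBBBBBBBBBBBBBBBBBBBBBBBBBBBBBBBBBBBBBBBBBBBBBBBB…BBBBBBBBBBBBBBBBBBBBBBBBBBBBBBBBBBBBBBBBBBBBBBBBBBBBBBBBBB  (len 1536)
gen 10: BBBBBBBBBBBBBBBBBBBBBBBBBBBBBBBBBBBBBBBBBBBBBBBBBBBBBBBBBB…BBBBBBBBBBBBBBBBBBBBBBBBBBBBBBBBBBBBBBBBBBBBBBBBBBBBBBBBBB  (len 3072)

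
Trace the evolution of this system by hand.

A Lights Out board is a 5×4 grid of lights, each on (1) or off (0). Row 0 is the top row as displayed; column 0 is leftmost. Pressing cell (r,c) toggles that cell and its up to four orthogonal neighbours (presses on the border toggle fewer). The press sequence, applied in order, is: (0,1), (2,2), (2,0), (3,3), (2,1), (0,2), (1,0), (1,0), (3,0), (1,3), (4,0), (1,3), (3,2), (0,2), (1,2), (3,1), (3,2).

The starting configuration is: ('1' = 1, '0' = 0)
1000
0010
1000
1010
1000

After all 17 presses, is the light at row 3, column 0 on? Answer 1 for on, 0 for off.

[0] 1000
0010
1000
1010
1000
[1] 0110
0110
1000
1010
1000
[2] 0110
0100
1111
1000
1000
[3] 0110
1100
0011
0000
1000
[4] 0110
1100
0010
0011
1001
[5] 0110
1000
1100
0111
1001
[6] 0001
1010
1100
0111
1001
[7] 1001
0110
0100
0111
1001
[8] 0001
1010
1100
0111
1001
[9] 0001
1010
0100
1011
0001
[10] 0000
1001
0101
1011
0001
[11] 0000
1001
0101
0011
1101
[12] 0001
1010
0100
0011
1101
[13] 0001
1010
0110
0100
1111
[14] 0110
1000
0110
0100
1111
[15] 0100
1111
0100
0100
1111
[16] 0100
1111
0000
1010
1011
[17] 0100
1111
0010
1101
1001

1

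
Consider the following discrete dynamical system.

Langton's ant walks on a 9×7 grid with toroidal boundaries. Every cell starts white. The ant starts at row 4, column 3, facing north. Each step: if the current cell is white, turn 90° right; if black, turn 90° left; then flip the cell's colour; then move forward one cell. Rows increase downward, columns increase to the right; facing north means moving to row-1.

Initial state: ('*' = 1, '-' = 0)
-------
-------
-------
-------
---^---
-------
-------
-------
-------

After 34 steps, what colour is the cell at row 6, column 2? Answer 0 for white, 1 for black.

1

k=0  -------
-------
-------
-------
---^---
-------
-------
-------
-------
k=1  -------
-------
-------
-------
---*>--
-------
-------
-------
-------
k=2  -------
-------
-------
-------
---**--
----v--
-------
-------
-------
k=3  -------
-------
-------
-------
---**--
---<*--
-------
-------
-------
k=4  -------
-------
-------
-------
---^*--
---**--
-------
-------
-------
k=5  -------
-------
-------
-------
--<-*--
---**--
-------
-------
-------
k=6  -------
-------
-------
--^----
--*-*--
---**--
-------
-------
-------
k=7  -------
-------
-------
--*>---
--*-*--
---**--
-------
-------
-------
k=8  -------
-------
-------
--**---
--*v*--
---**--
-------
-------
-------
k=9  -------
-------
-------
--**---
--<**--
---**--
-------
-------
-------
k=10  -------
-------
-------
--**---
---**--
--v**--
-------
-------
-------
k=11  -------
-------
-------
--**---
---**--
-<***--
-------
-------
-------
k=12  -------
-------
-------
--**---
-^-**--
-****--
-------
-------
-------
k=13  -------
-------
-------
--**---
-*>**--
-****--
-------
-------
-------
k=14  -------
-------
-------
--**---
-****--
-*v**--
-------
-------
-------
k=15  -------
-------
-------
--**---
-****--
-*->*--
-------
-------
-------
k=16  -------
-------
-------
--**---
-**^*--
-*--*--
-------
-------
-------
k=17  -------
-------
-------
--**---
-*<-*--
-*--*--
-------
-------
-------
k=18  -------
-------
-------
--**---
-*--*--
-*v-*--
-------
-------
-------
k=19  -------
-------
-------
--**---
-*--*--
-<*-*--
-------
-------
-------
k=20  -------
-------
-------
--**---
-*--*--
--*-*--
-v-----
-------
-------
k=21  -------
-------
-------
--**---
-*--*--
--*-*--
<*-----
-------
-------
k=22  -------
-------
-------
--**---
-*--*--
^-*-*--
**-----
-------
-------
k=23  -------
-------
-------
--**---
-*--*--
*>*-*--
**-----
-------
-------
k=24  -------
-------
-------
--**---
-*--*--
***-*--
*v-----
-------
-------
k=25  -------
-------
-------
--**---
-*--*--
***-*--
*->----
-------
-------
k=26  -------
-------
-------
--**---
-*--*--
***-*--
*-*----
--v----
-------
k=27  -------
-------
-------
--**---
-*--*--
***-*--
*-*----
-<*----
-------
k=28  -------
-------
-------
--**---
-*--*--
***-*--
*^*----
-**----
-------
k=29  -------
-------
-------
--**---
-*--*--
***-*--
**>----
-**----
-------
k=30  -------
-------
-------
--**---
-*--*--
**^-*--
**-----
-**----
-------
k=31  -------
-------
-------
--**---
-*--*--
*<--*--
**-----
-**----
-------
k=32  -------
-------
-------
--**---
-*--*--
*---*--
*v-----
-**----
-------
k=33  -------
-------
-------
--**---
-*--*--
*---*--
*->----
-**----
-------
k=34  -------
-------
-------
--**---
-*--*--
*---*--
*-*----
-*v----
-------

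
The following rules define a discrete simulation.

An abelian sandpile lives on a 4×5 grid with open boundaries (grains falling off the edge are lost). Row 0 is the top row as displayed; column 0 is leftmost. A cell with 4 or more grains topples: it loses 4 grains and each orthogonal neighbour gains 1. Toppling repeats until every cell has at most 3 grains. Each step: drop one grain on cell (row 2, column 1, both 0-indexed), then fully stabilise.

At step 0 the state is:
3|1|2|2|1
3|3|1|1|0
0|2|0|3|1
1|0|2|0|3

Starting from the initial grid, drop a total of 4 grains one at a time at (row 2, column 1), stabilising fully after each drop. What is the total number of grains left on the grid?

30

step 0: 3|1|2|2|1
3|3|1|1|0
0|2|0|3|1
1|0|2|0|3
step 1: 3|1|2|2|1
3|3|1|1|0
0|3|0|3|1
1|0|2|0|3
step 2: 0|3|2|2|1
1|1|2|1|0
2|1|1|3|1
1|1|2|0|3
step 3: 0|3|2|2|1
1|1|2|1|0
2|2|1|3|1
1|1|2|0|3
step 4: 0|3|2|2|1
1|1|2|1|0
2|3|1|3|1
1|1|2|0|3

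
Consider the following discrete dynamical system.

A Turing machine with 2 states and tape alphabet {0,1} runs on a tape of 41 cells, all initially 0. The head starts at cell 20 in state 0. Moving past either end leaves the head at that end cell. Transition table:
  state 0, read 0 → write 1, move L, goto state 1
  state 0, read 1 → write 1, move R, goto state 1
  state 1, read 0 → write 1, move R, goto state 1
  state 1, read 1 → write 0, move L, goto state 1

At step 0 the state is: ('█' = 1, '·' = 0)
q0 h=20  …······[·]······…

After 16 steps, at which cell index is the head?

30

gen 0: q0 h=20  …······[·]······…
gen 1: q1 h=19  …······[·]█·····…
gen 2: q1 h=20  …·····█[█]······…
gen 3: q1 h=19  …······[█]······…
gen 4: q1 h=18  …······[·]······…
gen 5: q1 h=19  …·····█[·]······…
gen 6: q1 h=20  …····██[·]······…
gen 7: q1 h=21  …···███[·]······…
gen 8: q1 h=22  …··████[·]······…
gen 9: q1 h=23  …·█████[·]······…
gen 10: q1 h=24  …██████[·]······…
gen 11: q1 h=25  …██████[·]······…
gen 12: q1 h=26  …██████[·]······…
gen 13: q1 h=27  …██████[·]······…
gen 14: q1 h=28  …██████[·]······…
gen 15: q1 h=29  …██████[·]······…
gen 16: q1 h=30  …██████[·]······…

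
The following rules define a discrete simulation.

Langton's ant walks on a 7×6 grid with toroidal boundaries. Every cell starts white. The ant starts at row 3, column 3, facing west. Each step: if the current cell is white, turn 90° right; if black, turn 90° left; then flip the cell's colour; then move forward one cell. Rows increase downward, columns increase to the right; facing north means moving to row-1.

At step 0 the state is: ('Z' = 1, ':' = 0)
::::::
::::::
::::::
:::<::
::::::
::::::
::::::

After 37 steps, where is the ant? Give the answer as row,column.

k=0  ::::::
::::::
::::::
:::<::
::::::
::::::
::::::
k=1  ::::::
::::::
:::^::
:::Z::
::::::
::::::
::::::
k=2  ::::::
::::::
:::Z>:
:::Z::
::::::
::::::
::::::
k=3  ::::::
::::::
:::ZZ:
:::Zv:
::::::
::::::
::::::
k=4  ::::::
::::::
:::ZZ:
:::<Z:
::::::
::::::
::::::
k=5  ::::::
::::::
:::ZZ:
::::Z:
:::v::
::::::
::::::
k=6  ::::::
::::::
:::ZZ:
::::Z:
::<Z::
::::::
::::::
k=7  ::::::
::::::
:::ZZ:
::^:Z:
::ZZ::
::::::
::::::
k=8  ::::::
::::::
:::ZZ:
::Z>Z:
::ZZ::
::::::
::::::
k=9  ::::::
::::::
:::ZZ:
::ZZZ:
::Zv::
::::::
::::::
k=10  ::::::
::::::
:::ZZ:
::ZZZ:
::Z:>:
::::::
::::::
k=11  ::::::
::::::
:::ZZ:
::ZZZ:
::Z:Z:
::::v:
::::::
k=12  ::::::
::::::
:::ZZ:
::ZZZ:
::Z:Z:
:::<Z:
::::::
k=13  ::::::
::::::
:::ZZ:
::ZZZ:
::Z^Z:
:::ZZ:
::::::
k=14  ::::::
::::::
:::ZZ:
::ZZZ:
::ZZ>:
:::ZZ:
::::::
k=15  ::::::
::::::
:::ZZ:
::ZZ^:
::ZZ::
:::ZZ:
::::::
k=16  ::::::
::::::
:::ZZ:
::Z<::
::ZZ::
:::ZZ:
::::::
k=17  ::::::
::::::
:::ZZ:
::Z:::
::Zv::
:::ZZ:
::::::
k=18  ::::::
::::::
:::ZZ:
::Z:::
::Z:>:
:::ZZ:
::::::
k=19  ::::::
::::::
:::ZZ:
::Z:::
::Z:Z:
:::Zv:
::::::
k=20  ::::::
::::::
:::ZZ:
::Z:::
::Z:Z:
:::Z:>
::::::
k=21  ::::::
::::::
:::ZZ:
::Z:::
::Z:Z:
:::Z:Z
:::::v
k=22  ::::::
::::::
:::ZZ:
::Z:::
::Z:Z:
:::Z:Z
::::<Z
k=23  ::::::
::::::
:::ZZ:
::Z:::
::Z:Z:
:::Z^Z
::::ZZ
k=24  ::::::
::::::
:::ZZ:
::Z:::
::Z:Z:
:::ZZ>
::::ZZ
k=25  ::::::
::::::
:::ZZ:
::Z:::
::Z:Z^
:::ZZ:
::::ZZ
k=26  ::::::
::::::
:::ZZ:
::Z:::
>:Z:ZZ
:::ZZ:
::::ZZ
k=27  ::::::
::::::
:::ZZ:
::Z:::
Z:Z:ZZ
v::ZZ:
::::ZZ
k=28  ::::::
::::::
:::ZZ:
::Z:::
Z:Z:ZZ
Z::ZZ<
::::ZZ
k=29  ::::::
::::::
:::ZZ:
::Z:::
Z:Z:Z^
Z::ZZZ
::::ZZ
k=30  ::::::
::::::
:::ZZ:
::Z:::
Z:Z:<:
Z::ZZZ
::::ZZ
k=31  ::::::
::::::
:::ZZ:
::Z:::
Z:Z:::
Z::ZvZ
::::ZZ
k=32  ::::::
::::::
:::ZZ:
::Z:::
Z:Z:::
Z::Z:>
::::ZZ
k=33  ::::::
::::::
:::ZZ:
::Z:::
Z:Z::^
Z::Z::
::::ZZ
k=34  ::::::
::::::
:::ZZ:
::Z:::
>:Z::Z
Z::Z::
::::ZZ
k=35  ::::::
::::::
:::ZZ:
^:Z:::
::Z::Z
Z::Z::
::::ZZ
k=36  ::::::
::::::
:::ZZ:
Z>Z:::
::Z::Z
Z::Z::
::::ZZ
k=37  ::::::
::::::
:::ZZ:
ZZZ:::
:vZ::Z
Z::Z::
::::ZZ

4,1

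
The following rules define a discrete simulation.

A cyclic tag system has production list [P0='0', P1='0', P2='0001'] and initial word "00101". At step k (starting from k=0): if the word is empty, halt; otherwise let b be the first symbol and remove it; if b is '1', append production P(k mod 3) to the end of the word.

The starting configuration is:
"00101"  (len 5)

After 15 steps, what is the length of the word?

k=0  "00101"  (len 5)
k=1  "0101"  (len 4)
k=2  "101"  (len 3)
k=3  "010001"  (len 6)
k=4  "10001"  (len 5)
k=5  "00010"  (len 5)
k=6  "0010"  (len 4)
k=7  "010"  (len 3)
k=8  "10"  (len 2)
k=9  "00001"  (len 5)
k=10  "0001"  (len 4)
k=11  "001"  (len 3)
k=12  "01"  (len 2)
k=13  "1"  (len 1)
k=14  "0"  (len 1)
k=15  (halted — word empty)

0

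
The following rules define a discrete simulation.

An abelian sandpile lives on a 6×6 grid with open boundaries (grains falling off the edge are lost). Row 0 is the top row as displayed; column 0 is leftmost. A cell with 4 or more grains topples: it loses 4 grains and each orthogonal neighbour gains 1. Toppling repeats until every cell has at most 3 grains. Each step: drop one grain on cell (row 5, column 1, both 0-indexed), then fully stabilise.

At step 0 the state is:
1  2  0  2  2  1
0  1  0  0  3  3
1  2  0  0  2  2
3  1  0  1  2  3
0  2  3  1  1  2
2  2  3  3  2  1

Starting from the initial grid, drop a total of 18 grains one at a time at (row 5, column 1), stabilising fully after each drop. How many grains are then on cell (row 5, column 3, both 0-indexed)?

1

0) 1  2  0  2  2  1
0  1  0  0  3  3
1  2  0  0  2  2
3  1  0  1  2  3
0  2  3  1  1  2
2  2  3  3  2  1
1) 1  2  0  2  2  1
0  1  0  0  3  3
1  2  0  0  2  2
3  1  0  1  2  3
0  2  3  1  1  2
2  3  3  3  2  1
2) 1  2  0  2  2  1
0  1  0  0  3  3
1  2  0  0  2  2
3  2  1  1  2  3
1  0  1  3  1  2
3  2  2  0  3  1
3) 1  2  0  2  2  1
0  1  0  0  3  3
1  2  0  0  2  2
3  2  1  1  2  3
1  0  1  3  1  2
3  3  2  0  3  1
4) 1  2  0  2  2  1
0  1  0  0  3  3
1  2  0  0  2  2
3  2  1  1  2  3
2  1  1  3  1  2
0  1  3  0  3  1
5) 1  2  0  2  2  1
0  1  0  0  3  3
1  2  0  0  2  2
3  2  1  1  2  3
2  1  1  3  1  2
0  2  3  0  3  1
6) 1  2  0  2  2  1
0  1  0  0  3  3
1  2  0  0  2  2
3  2  1  1  2  3
2  1  1  3  1  2
0  3  3  0  3  1
7) 1  2  0  2  2  1
0  1  0  0  3  3
1  2  0  0  2  2
3  2  1  1  2  3
2  2  2  3  1  2
1  1  0  1  3  1
8) 1  2  0  2  2  1
0  1  0  0  3  3
1  2  0  0  2  2
3  2  1  1  2  3
2  2  2  3  1  2
1  2  0  1  3  1
9) 1  2  0  2  2  1
0  1  0  0  3  3
1  2  0  0  2  2
3  2  1  1  2  3
2  2  2  3  1  2
1  3  0  1  3  1
10) 1  2  0  2  2  1
0  1  0  0  3  3
1  2  0  0  2  2
3  2  1  1  2  3
2  3  2  3  1  2
2  0  1  1  3  1
11) 1  2  0  2  2  1
0  1  0  0  3  3
1  2  0  0  2  2
3  2  1  1  2  3
2  3  2  3  1  2
2  1  1  1  3  1
12) 1  2  0  2  2  1
0  1  0  0  3  3
1  2  0  0  2  2
3  2  1  1  2  3
2  3  2  3  1  2
2  2  1  1  3  1
13) 1  2  0  2  2  1
0  1  0  0  3  3
1  2  0  0  2  2
3  2  1  1  2  3
2  3  2  3  1  2
2  3  1  1  3  1
14) 1  2  0  2  2  1
0  1  0  0  3  3
1  2  0  0  2  2
3  3  1  1  2  3
3  0  3  3  1  2
3  1  2  1  3  1
15) 1  2  0  2  2  1
0  1  0  0  3  3
1  2  0  0  2  2
3  3  1  1  2  3
3  0  3  3  1  2
3  2  2  1  3  1
16) 1  2  0  2  2  1
0  1  0  0  3  3
1  2  0  0  2  2
3  3  1  1  2  3
3  0  3  3  1  2
3  3  2  1  3  1
17) 1  2  0  2  2  1
0  1  0  0  3  3
2  3  0  0  2  2
1  0  2  1  2  3
1  3  3  3  1  2
1  1  3  1  3  1
18) 1  2  0  2  2  1
0  1  0  0  3  3
2  3  0  0  2  2
1  0  2  1  2  3
1  3  3  3  1  2
1  2  3  1  3  1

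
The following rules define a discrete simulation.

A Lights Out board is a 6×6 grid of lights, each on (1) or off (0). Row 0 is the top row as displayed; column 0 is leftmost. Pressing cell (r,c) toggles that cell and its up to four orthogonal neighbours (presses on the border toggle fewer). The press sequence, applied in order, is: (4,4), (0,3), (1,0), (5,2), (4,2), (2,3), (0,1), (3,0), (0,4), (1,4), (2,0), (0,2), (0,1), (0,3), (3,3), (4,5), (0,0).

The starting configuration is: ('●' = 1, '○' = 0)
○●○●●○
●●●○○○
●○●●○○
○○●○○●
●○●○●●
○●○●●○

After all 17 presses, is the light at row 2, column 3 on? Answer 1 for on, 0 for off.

step 0: ○●○●●○
●●●○○○
●○●●○○
○○●○○●
●○●○●●
○●○●●○
step 1: ○●○●●○
●●●○○○
●○●●○○
○○●○●●
●○●●○○
○●○●○○
step 2: ○●●○○○
●●●●○○
●○●●○○
○○●○●●
●○●●○○
○●○●○○
step 3: ●●●○○○
○○●●○○
○○●●○○
○○●○●●
●○●●○○
○●○●○○
step 4: ●●●○○○
○○●●○○
○○●●○○
○○●○●●
●○○●○○
○○●○○○
step 5: ●●●○○○
○○●●○○
○○●●○○
○○○○●●
●●●○○○
○○○○○○
step 6: ●●●○○○
○○●○○○
○○○○●○
○○○●●●
●●●○○○
○○○○○○
step 7: ○○○○○○
○●●○○○
○○○○●○
○○○●●●
●●●○○○
○○○○○○
step 8: ○○○○○○
○●●○○○
●○○○●○
●●○●●●
○●●○○○
○○○○○○
step 9: ○○○●●●
○●●○●○
●○○○●○
●●○●●●
○●●○○○
○○○○○○
step 10: ○○○●○●
○●●●○●
●○○○○○
●●○●●●
○●●○○○
○○○○○○
step 11: ○○○●○●
●●●●○●
○●○○○○
○●○●●●
○●●○○○
○○○○○○
step 12: ○●●○○●
●●○●○●
○●○○○○
○●○●●●
○●●○○○
○○○○○○
step 13: ●○○○○●
●○○●○●
○●○○○○
○●○●●●
○●●○○○
○○○○○○
step 14: ●○●●●●
●○○○○●
○●○○○○
○●○●●●
○●●○○○
○○○○○○
step 15: ●○●●●●
●○○○○●
○●○●○○
○●●○○●
○●●●○○
○○○○○○
step 16: ●○●●●●
●○○○○●
○●○●○○
○●●○○○
○●●●●●
○○○○○●
step 17: ○●●●●●
○○○○○●
○●○●○○
○●●○○○
○●●●●●
○○○○○●

1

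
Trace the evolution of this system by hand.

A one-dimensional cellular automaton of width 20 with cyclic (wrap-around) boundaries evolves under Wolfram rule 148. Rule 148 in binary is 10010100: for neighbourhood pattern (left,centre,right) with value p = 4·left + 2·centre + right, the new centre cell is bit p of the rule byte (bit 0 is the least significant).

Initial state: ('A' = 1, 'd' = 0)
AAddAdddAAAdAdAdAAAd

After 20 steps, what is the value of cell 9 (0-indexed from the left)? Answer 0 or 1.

1

[0] AAddAdddAAAdAdAdAAAd
[1] ddAdAAdddAddAdAddAdd
[2] ddAdddAddAAdAdAAdAAd
[3] ddAAddAAddddAddddddA
[4] AdddAdddAdddAAdddddA
[5] dAddAAddAAddddAddddd
[6] dAAdddAdddAdddAAdddd
[7] dddAddAAddAAddddAddd
[8] dddAAdddAdddAdddAAdd
[9] dddddAddAAddAAddddAd
[10] dddddAAdddAdddAdddAA
[11] AddddddAddAAddAAdddd
[12] AAdddddAAdddAdddAddd
[13] ddAddddddAddAAddAAdd
[14] ddAAdddddAAdddAdddAd
[15] ddddAddddddAddAAddAA
[16] AdddAAdddddAAdddAddd
[17] AAddddAddddddAddAAdd
[18] ddAdddAAdddddAAdddAd
[19] ddAAddddAddddddAddAA
[20] AdddAdddAAdddddAAddd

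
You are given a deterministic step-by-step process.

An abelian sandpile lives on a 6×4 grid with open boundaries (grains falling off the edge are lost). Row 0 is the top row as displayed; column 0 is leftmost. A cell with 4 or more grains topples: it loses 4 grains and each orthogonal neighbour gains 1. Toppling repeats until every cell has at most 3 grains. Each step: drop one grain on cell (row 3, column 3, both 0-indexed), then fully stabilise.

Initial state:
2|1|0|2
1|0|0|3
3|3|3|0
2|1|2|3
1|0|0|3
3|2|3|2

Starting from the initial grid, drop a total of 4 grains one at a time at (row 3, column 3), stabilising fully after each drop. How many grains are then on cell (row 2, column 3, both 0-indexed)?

k=0  2|1|0|2
1|0|0|3
3|3|3|0
2|1|2|3
1|0|0|3
3|2|3|2
k=1  2|1|0|2
1|0|0|3
3|3|3|1
2|1|3|1
1|0|1|0
3|2|3|3
k=2  2|1|0|2
1|0|0|3
3|3|3|1
2|1|3|2
1|0|1|0
3|2|3|3
k=3  2|1|0|2
1|0|0|3
3|3|3|1
2|1|3|3
1|0|1|0
3|2|3|3
k=4  2|1|0|2
2|1|1|3
0|1|1|3
3|3|1|1
1|0|2|1
3|2|3|3

3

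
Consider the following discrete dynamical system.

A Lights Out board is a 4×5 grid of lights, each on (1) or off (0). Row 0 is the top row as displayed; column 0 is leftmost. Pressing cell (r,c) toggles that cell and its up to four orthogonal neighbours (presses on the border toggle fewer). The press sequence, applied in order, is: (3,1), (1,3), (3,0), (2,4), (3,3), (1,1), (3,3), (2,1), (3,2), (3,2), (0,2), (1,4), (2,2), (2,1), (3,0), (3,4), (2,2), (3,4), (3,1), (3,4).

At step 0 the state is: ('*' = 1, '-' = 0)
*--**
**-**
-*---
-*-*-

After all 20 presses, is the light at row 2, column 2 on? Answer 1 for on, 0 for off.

0

step 0: *--**
**-**
-*---
-*-*-
step 1: *--**
**-**
-----
*-**-
step 2: *---*
***--
---*-
*-**-
step 3: *---*
***--
*--*-
-***-
step 4: *---*
***-*
*---*
-****
step 5: *---*
***-*
*--**
-*---
step 6: **--*
----*
**-**
-*---
step 7: **--*
----*
**--*
-****
step 8: **--*
-*--*
--*-*
--***
step 9: **--*
-*--*
----*
-*--*
step 10: **--*
-*--*
--*-*
--***
step 11: *-***
-**-*
--*-*
--***
step 12: *-**-
-***-
--*--
--***
step 13: *-**-
-*-*-
-*-*-
---**
step 14: *-**-
---*-
*-**-
-*-**
step 15: *-**-
---*-
--**-
*--**
step 16: *-**-
---*-
--***
*----
step 17: *-**-
--**-
-*--*
*-*--
step 18: *-**-
--**-
-*---
*-***
step 19: *-**-
--**-
-----
-*-**
step 20: *-**-
--**-
----*
-*---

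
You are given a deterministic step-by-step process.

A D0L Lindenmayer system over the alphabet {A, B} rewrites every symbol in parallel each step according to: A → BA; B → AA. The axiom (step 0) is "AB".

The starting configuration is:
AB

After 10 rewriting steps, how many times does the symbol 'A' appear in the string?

1365

[0] AB
[1] BAAA
[2] AABABABA
[3] BABAAABAAABAAABA
[4] AABAAABABABAAABABABAAABABABAAABA
[5] BABAAABABABAAABAAABAAABABABAAABAAABAAABABABAAABAAABAAABABABAAABA
[6] AABAAABABABAAABAAABAAABABABAAABABABAAABABABAAABAAABAAABABA…BABABAAABAAABAAABABABAAABABABAAABABABAAABAAABAAABABABAAABA  (len 128)
[7] BABAAABABABAAABAAABAAABABABAAABABABAAABABABAAABAAABAAABABA…BABABAAABAAABAAABABABAAABABABAAABABABAAABAAABAAABABABAAABA  (len 256)
[8] AABAAABABABAAABAAABAAABABABAAABABABAAABABABAAABAAABAAABABA…BABABAAABAAABAAABABABAAABABABAAABABABAAABAAABAAABABABAAABA  (len 512)
[9] BABAAABABABAAABAAABAAABABABAAABABABAAABABABAAABAAABAAABABA…BABABAAABAAABAAABABABAAABABABAAABABABAAABAAABAAABABABAAABA  (len 1024)
[10] AABAAABABABAAABAAABAAABABABAAABABABAAABABABAAABAAABAAABABA…BABABAAABAAABAAABABABAAABABABAAABABABAAABAAABAAABABABAAABA  (len 2048)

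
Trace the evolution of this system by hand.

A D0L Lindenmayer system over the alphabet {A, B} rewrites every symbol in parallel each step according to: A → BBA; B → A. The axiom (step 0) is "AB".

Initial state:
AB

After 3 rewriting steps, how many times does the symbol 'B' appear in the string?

t=0: AB
t=1: BBAA
t=2: AABBABBA
t=3: BBABBAAABBAAABBA

8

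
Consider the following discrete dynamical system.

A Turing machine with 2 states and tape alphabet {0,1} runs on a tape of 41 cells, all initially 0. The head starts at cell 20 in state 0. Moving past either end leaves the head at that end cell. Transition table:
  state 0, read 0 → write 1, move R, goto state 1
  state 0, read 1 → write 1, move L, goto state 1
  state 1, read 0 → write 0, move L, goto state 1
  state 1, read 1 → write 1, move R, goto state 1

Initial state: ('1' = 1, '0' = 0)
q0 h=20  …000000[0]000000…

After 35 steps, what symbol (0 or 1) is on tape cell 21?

0

0) q0 h=20  …000000[0]000000…
1) q1 h=21  …000001[0]000000…
2) q1 h=20  …000000[1]000000…
3) q1 h=21  …000001[0]000000…
4) q1 h=20  …000000[1]000000…
5) q1 h=21  …000001[0]000000…
6) q1 h=20  …000000[1]000000…
7) q1 h=21  …000001[0]000000…
8) q1 h=20  …000000[1]000000…
9) q1 h=21  …000001[0]000000…
10) q1 h=20  …000000[1]000000…
11) q1 h=21  …000001[0]000000…
12) q1 h=20  …000000[1]000000…
13) q1 h=21  …000001[0]000000…
14) q1 h=20  …000000[1]000000…
15) q1 h=21  …000001[0]000000…
16) q1 h=20  …000000[1]000000…
17) q1 h=21  …000001[0]000000…
18) q1 h=20  …000000[1]000000…
19) q1 h=21  …000001[0]000000…
20) q1 h=20  …000000[1]000000…
21) q1 h=21  …000001[0]000000…
22) q1 h=20  …000000[1]000000…
23) q1 h=21  …000001[0]000000…
24) q1 h=20  …000000[1]000000…
25) q1 h=21  …000001[0]000000…
26) q1 h=20  …000000[1]000000…
27) q1 h=21  …000001[0]000000…
28) q1 h=20  …000000[1]000000…
29) q1 h=21  …000001[0]000000…
30) q1 h=20  …000000[1]000000…
31) q1 h=21  …000001[0]000000…
32) q1 h=20  …000000[1]000000…
33) q1 h=21  …000001[0]000000…
34) q1 h=20  …000000[1]000000…
35) q1 h=21  …000001[0]000000…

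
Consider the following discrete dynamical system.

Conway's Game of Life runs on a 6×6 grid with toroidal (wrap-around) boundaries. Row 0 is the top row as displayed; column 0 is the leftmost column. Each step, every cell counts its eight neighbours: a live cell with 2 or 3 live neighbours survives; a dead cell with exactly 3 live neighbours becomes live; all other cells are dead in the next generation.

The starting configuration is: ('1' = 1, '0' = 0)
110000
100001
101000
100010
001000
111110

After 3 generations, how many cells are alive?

k=0  110000
100001
101000
100010
001000
111110
k=1  000110
000001
100000
000101
101010
100101
k=2  100100
000011
100011
110111
111000
111000
k=3  101110
000100
010000
000100
000010
000101

10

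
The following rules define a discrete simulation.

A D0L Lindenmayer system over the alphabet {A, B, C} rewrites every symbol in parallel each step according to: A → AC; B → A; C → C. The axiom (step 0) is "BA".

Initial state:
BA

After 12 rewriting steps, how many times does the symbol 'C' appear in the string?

23

gen 0: BA
gen 1: AAC
gen 2: ACACC
gen 3: ACCACCC
gen 4: ACCCACCCC
gen 5: ACCCCACCCCC
gen 6: ACCCCCACCCCCC
gen 7: ACCCCCCACCCCCCC
gen 8: ACCCCCCCACCCCCCCC
gen 9: ACCCCCCCCACCCCCCCCC
gen 10: ACCCCCCCCCACCCCCCCCCC
gen 11: ACCCCCCCCCCACCCCCCCCCCC
gen 12: ACCCCCCCCCCCACCCCCCCCCCCC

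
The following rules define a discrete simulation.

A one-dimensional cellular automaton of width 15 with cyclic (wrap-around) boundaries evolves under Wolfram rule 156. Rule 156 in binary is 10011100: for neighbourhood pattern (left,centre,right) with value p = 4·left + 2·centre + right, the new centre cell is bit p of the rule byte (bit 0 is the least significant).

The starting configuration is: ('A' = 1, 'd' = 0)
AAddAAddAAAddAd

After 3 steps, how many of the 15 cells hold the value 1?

t=0: AAddAAddAAAddAd
t=1: AdAdAdAdAAdAdAd
t=2: AdAdAdAdAddAdAd
t=3: AdAdAdAdAAdAdAd

8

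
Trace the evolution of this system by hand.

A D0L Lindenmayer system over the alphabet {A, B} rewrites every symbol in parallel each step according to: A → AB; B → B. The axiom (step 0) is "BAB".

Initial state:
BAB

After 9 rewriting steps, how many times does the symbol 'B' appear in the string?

11

gen 0: BAB
gen 1: BABB
gen 2: BABBB
gen 3: BABBBB
gen 4: BABBBBB
gen 5: BABBBBBB
gen 6: BABBBBBBB
gen 7: BABBBBBBBB
gen 8: BABBBBBBBBB
gen 9: BABBBBBBBBBB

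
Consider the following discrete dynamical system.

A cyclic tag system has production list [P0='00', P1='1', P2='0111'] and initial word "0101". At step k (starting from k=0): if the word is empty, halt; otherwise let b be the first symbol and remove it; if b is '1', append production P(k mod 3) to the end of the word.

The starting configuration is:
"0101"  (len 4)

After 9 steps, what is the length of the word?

[0] "0101"  (len 4)
[1] "101"  (len 3)
[2] "011"  (len 3)
[3] "11"  (len 2)
[4] "100"  (len 3)
[5] "001"  (len 3)
[6] "01"  (len 2)
[7] "1"  (len 1)
[8] "1"  (len 1)
[9] "0111"  (len 4)

4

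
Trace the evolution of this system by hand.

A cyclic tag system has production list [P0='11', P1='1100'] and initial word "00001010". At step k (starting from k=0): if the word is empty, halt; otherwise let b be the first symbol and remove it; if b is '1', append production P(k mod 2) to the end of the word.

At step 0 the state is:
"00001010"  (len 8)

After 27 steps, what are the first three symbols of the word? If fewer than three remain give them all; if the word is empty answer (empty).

step 0: "00001010"  (len 8)
step 1: "0001010"  (len 7)
step 2: "001010"  (len 6)
step 3: "01010"  (len 5)
step 4: "1010"  (len 4)
step 5: "01011"  (len 5)
step 6: "1011"  (len 4)
step 7: "01111"  (len 5)
step 8: "1111"  (len 4)
step 9: "11111"  (len 5)
step 10: "11111100"  (len 8)
step 11: "111110011"  (len 9)
step 12: "111100111100"  (len 12)
step 13: "1110011110011"  (len 13)
step 14: "1100111100111100"  (len 16)
step 15: "10011110011110011"  (len 17)
step 16: "00111100111100111100"  (len 20)
step 17: "0111100111100111100"  (len 19)
step 18: "111100111100111100"  (len 18)
step 19: "1110011110011110011"  (len 19)
step 20: "1100111100111100111100"  (len 22)
step 21: "10011110011110011110011"  (len 23)
step 22: "00111100111100111100111100"  (len 26)
step 23: "0111100111100111100111100"  (len 25)
step 24: "111100111100111100111100"  (len 24)
step 25: "1110011110011110011110011"  (len 25)
step 26: "1100111100111100111100111100"  (len 28)
step 27: "10011110011110011110011110011"  (len 29)

100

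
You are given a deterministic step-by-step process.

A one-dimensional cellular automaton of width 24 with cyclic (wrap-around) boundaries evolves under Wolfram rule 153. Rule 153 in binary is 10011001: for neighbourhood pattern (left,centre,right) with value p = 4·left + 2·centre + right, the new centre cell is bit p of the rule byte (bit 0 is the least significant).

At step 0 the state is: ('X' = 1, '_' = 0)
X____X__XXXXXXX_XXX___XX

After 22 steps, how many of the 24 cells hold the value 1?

[0] X____X__XXXXXXX_XXX___XX
[1] _XXX__X_XXXXXX__XX_XX_XX
[2] _XX_X___XXXXX_X_X__X__X_
[3] _X___XX_XXXX_____X__X__X
[4] __XX_X__XXX_XXXX__X__X__
[5] X_X___X_XX__XXX_X__X__XX
[6] ___XX___X_X_XX___X__X_XX
[7] XX_X_XX_____X_XX__X___X_
[8] X____X_XXXX___X_X__XX___
[9] _XXX___XXX_XX____X_X_XX_
[10] _XX_XX_XX__X_XXX_____X_X
[11] _X__X__X_X___XX_XXXX____
[12] __X__X____XX_X__XXX_XXXX
[13] X__X__XXX_X___X_XX__XXX_
[14] _X__X_XX___XX___X_X_XX__
[15] __X___X_XX_X_XX_____X_XX
[16] X__XX___X____X_XXXX___X_
[17] _X_X_XX__XXX___XXX_XX___
[18] _____X_X_XX_XX_XX__X_XXX
[19] XXXX_____X__X__X_X___XX_
[20] XXX_XXXX__X__X____XX_X__
[21] XX__XXX_X__X__XXX_X___X_
[22] X_X_XX___X__X_XX___XX___

10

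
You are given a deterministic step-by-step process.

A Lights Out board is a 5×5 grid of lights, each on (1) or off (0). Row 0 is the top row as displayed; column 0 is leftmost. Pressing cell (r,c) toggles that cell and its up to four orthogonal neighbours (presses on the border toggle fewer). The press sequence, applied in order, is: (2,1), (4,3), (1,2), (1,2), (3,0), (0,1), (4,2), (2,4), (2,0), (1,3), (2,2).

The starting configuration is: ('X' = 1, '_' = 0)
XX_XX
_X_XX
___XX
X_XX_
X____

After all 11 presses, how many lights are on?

12

[0] XX_XX
_X_XX
___XX
X_XX_
X____
[1] XX_XX
___XX
XXXXX
XXXX_
X____
[2] XX_XX
___XX
XXXXX
XXX__
X_XXX
[3] XXXXX
_XX_X
XX_XX
XXX__
X_XXX
[4] XX_XX
___XX
XXXXX
XXX__
X_XXX
[5] XX_XX
___XX
_XXXX
__X__
__XXX
[6] __XXX
_X_XX
_XXXX
__X__
__XXX
[7] __XXX
_X_XX
_XXXX
_____
_X__X
[8] __XXX
_X_X_
_XX__
____X
_X__X
[9] __XXX
XX_X_
X_X__
X___X
_X__X
[10] __X_X
XXX_X
X_XX_
X___X
_X__X
[11] __X_X
XX__X
XX___
X_X_X
_X__X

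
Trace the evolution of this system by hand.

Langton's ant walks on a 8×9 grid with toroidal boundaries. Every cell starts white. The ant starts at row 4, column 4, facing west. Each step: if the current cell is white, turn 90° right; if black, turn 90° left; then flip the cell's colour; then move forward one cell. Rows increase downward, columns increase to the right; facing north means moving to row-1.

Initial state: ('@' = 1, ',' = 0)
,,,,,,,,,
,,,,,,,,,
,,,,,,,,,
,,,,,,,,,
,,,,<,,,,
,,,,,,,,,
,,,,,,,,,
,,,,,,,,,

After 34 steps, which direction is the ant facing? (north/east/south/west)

east

[0] ,,,,,,,,,
,,,,,,,,,
,,,,,,,,,
,,,,,,,,,
,,,,<,,,,
,,,,,,,,,
,,,,,,,,,
,,,,,,,,,
[1] ,,,,,,,,,
,,,,,,,,,
,,,,,,,,,
,,,,^,,,,
,,,,@,,,,
,,,,,,,,,
,,,,,,,,,
,,,,,,,,,
[2] ,,,,,,,,,
,,,,,,,,,
,,,,,,,,,
,,,,@>,,,
,,,,@,,,,
,,,,,,,,,
,,,,,,,,,
,,,,,,,,,
[3] ,,,,,,,,,
,,,,,,,,,
,,,,,,,,,
,,,,@@,,,
,,,,@v,,,
,,,,,,,,,
,,,,,,,,,
,,,,,,,,,
[4] ,,,,,,,,,
,,,,,,,,,
,,,,,,,,,
,,,,@@,,,
,,,,<@,,,
,,,,,,,,,
,,,,,,,,,
,,,,,,,,,
[5] ,,,,,,,,,
,,,,,,,,,
,,,,,,,,,
,,,,@@,,,
,,,,,@,,,
,,,,v,,,,
,,,,,,,,,
,,,,,,,,,
[6] ,,,,,,,,,
,,,,,,,,,
,,,,,,,,,
,,,,@@,,,
,,,,,@,,,
,,,<@,,,,
,,,,,,,,,
,,,,,,,,,
[7] ,,,,,,,,,
,,,,,,,,,
,,,,,,,,,
,,,,@@,,,
,,,^,@,,,
,,,@@,,,,
,,,,,,,,,
,,,,,,,,,
[8] ,,,,,,,,,
,,,,,,,,,
,,,,,,,,,
,,,,@@,,,
,,,@>@,,,
,,,@@,,,,
,,,,,,,,,
,,,,,,,,,
[9] ,,,,,,,,,
,,,,,,,,,
,,,,,,,,,
,,,,@@,,,
,,,@@@,,,
,,,@v,,,,
,,,,,,,,,
,,,,,,,,,
[10] ,,,,,,,,,
,,,,,,,,,
,,,,,,,,,
,,,,@@,,,
,,,@@@,,,
,,,@,>,,,
,,,,,,,,,
,,,,,,,,,
[11] ,,,,,,,,,
,,,,,,,,,
,,,,,,,,,
,,,,@@,,,
,,,@@@,,,
,,,@,@,,,
,,,,,v,,,
,,,,,,,,,
[12] ,,,,,,,,,
,,,,,,,,,
,,,,,,,,,
,,,,@@,,,
,,,@@@,,,
,,,@,@,,,
,,,,<@,,,
,,,,,,,,,
[13] ,,,,,,,,,
,,,,,,,,,
,,,,,,,,,
,,,,@@,,,
,,,@@@,,,
,,,@^@,,,
,,,,@@,,,
,,,,,,,,,
[14] ,,,,,,,,,
,,,,,,,,,
,,,,,,,,,
,,,,@@,,,
,,,@@@,,,
,,,@@>,,,
,,,,@@,,,
,,,,,,,,,
[15] ,,,,,,,,,
,,,,,,,,,
,,,,,,,,,
,,,,@@,,,
,,,@@^,,,
,,,@@,,,,
,,,,@@,,,
,,,,,,,,,
[16] ,,,,,,,,,
,,,,,,,,,
,,,,,,,,,
,,,,@@,,,
,,,@<,,,,
,,,@@,,,,
,,,,@@,,,
,,,,,,,,,
[17] ,,,,,,,,,
,,,,,,,,,
,,,,,,,,,
,,,,@@,,,
,,,@,,,,,
,,,@v,,,,
,,,,@@,,,
,,,,,,,,,
[18] ,,,,,,,,,
,,,,,,,,,
,,,,,,,,,
,,,,@@,,,
,,,@,,,,,
,,,@,>,,,
,,,,@@,,,
,,,,,,,,,
[19] ,,,,,,,,,
,,,,,,,,,
,,,,,,,,,
,,,,@@,,,
,,,@,,,,,
,,,@,@,,,
,,,,@v,,,
,,,,,,,,,
[20] ,,,,,,,,,
,,,,,,,,,
,,,,,,,,,
,,,,@@,,,
,,,@,,,,,
,,,@,@,,,
,,,,@,>,,
,,,,,,,,,
[21] ,,,,,,,,,
,,,,,,,,,
,,,,,,,,,
,,,,@@,,,
,,,@,,,,,
,,,@,@,,,
,,,,@,@,,
,,,,,,v,,
[22] ,,,,,,,,,
,,,,,,,,,
,,,,,,,,,
,,,,@@,,,
,,,@,,,,,
,,,@,@,,,
,,,,@,@,,
,,,,,<@,,
[23] ,,,,,,,,,
,,,,,,,,,
,,,,,,,,,
,,,,@@,,,
,,,@,,,,,
,,,@,@,,,
,,,,@^@,,
,,,,,@@,,
[24] ,,,,,,,,,
,,,,,,,,,
,,,,,,,,,
,,,,@@,,,
,,,@,,,,,
,,,@,@,,,
,,,,@@>,,
,,,,,@@,,
[25] ,,,,,,,,,
,,,,,,,,,
,,,,,,,,,
,,,,@@,,,
,,,@,,,,,
,,,@,@^,,
,,,,@@,,,
,,,,,@@,,
[26] ,,,,,,,,,
,,,,,,,,,
,,,,,,,,,
,,,,@@,,,
,,,@,,,,,
,,,@,@@>,
,,,,@@,,,
,,,,,@@,,
[27] ,,,,,,,,,
,,,,,,,,,
,,,,,,,,,
,,,,@@,,,
,,,@,,,,,
,,,@,@@@,
,,,,@@,v,
,,,,,@@,,
[28] ,,,,,,,,,
,,,,,,,,,
,,,,,,,,,
,,,,@@,,,
,,,@,,,,,
,,,@,@@@,
,,,,@@<@,
,,,,,@@,,
[29] ,,,,,,,,,
,,,,,,,,,
,,,,,,,,,
,,,,@@,,,
,,,@,,,,,
,,,@,@^@,
,,,,@@@@,
,,,,,@@,,
[30] ,,,,,,,,,
,,,,,,,,,
,,,,,,,,,
,,,,@@,,,
,,,@,,,,,
,,,@,<,@,
,,,,@@@@,
,,,,,@@,,
[31] ,,,,,,,,,
,,,,,,,,,
,,,,,,,,,
,,,,@@,,,
,,,@,,,,,
,,,@,,,@,
,,,,@v@@,
,,,,,@@,,
[32] ,,,,,,,,,
,,,,,,,,,
,,,,,,,,,
,,,,@@,,,
,,,@,,,,,
,,,@,,,@,
,,,,@,>@,
,,,,,@@,,
[33] ,,,,,,,,,
,,,,,,,,,
,,,,,,,,,
,,,,@@,,,
,,,@,,,,,
,,,@,,^@,
,,,,@,,@,
,,,,,@@,,
[34] ,,,,,,,,,
,,,,,,,,,
,,,,,,,,,
,,,,@@,,,
,,,@,,,,,
,,,@,,@>,
,,,,@,,@,
,,,,,@@,,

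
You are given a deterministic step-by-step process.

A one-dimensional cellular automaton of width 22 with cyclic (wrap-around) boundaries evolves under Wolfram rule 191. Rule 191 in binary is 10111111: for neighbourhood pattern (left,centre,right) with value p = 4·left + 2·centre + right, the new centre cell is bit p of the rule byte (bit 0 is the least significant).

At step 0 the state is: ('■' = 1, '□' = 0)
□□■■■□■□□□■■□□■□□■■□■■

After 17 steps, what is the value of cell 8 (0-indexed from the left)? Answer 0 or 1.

1

k=0  □□■■■□■□□□■■□□■□□■■□■■
k=1  ■■■■□■■■■■■□■■■■■■□■■□
k=2  ■■■□■■■■■■□■■■■■■□■■□■
k=3  ■■□■■■■■■□■■■■■■□■■□■■
k=4  ■□■■■■■■□■■■■■■□■■□■■■
k=5  □■■■■■■□■■■■■■□■■□■■■■
k=6  ■■■■■■□■■■■■■□■■□■■■■□
k=7  ■■■■■□■■■■■■□■■□■■■■□■
k=8  ■■■■□■■■■■■□■■□■■■■□■■
k=9  ■■■□■■■■■■□■■□■■■■□■■■
k=10  ■■□■■■■■■□■■□■■■■□■■■■
k=11  ■□■■■■■■□■■□■■■■□■■■■■
k=12  □■■■■■■□■■□■■■■□■■■■■■
k=13  ■■■■■■□■■□■■■■□■■■■■■□
k=14  ■■■■■□■■□■■■■□■■■■■■□■
k=15  ■■■■□■■□■■■■□■■■■■■□■■
k=16  ■■■□■■□■■■■□■■■■■■□■■■
k=17  ■■□■■□■■■■□■■■■■■□■■■■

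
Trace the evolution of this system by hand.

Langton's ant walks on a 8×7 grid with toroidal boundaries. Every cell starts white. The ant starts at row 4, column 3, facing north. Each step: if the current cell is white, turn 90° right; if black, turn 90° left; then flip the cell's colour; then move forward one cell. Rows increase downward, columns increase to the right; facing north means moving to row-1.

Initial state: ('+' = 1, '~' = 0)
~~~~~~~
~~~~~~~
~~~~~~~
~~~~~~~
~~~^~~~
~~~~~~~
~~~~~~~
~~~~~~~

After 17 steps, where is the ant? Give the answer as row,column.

gen 0: ~~~~~~~
~~~~~~~
~~~~~~~
~~~~~~~
~~~^~~~
~~~~~~~
~~~~~~~
~~~~~~~
gen 1: ~~~~~~~
~~~~~~~
~~~~~~~
~~~~~~~
~~~+>~~
~~~~~~~
~~~~~~~
~~~~~~~
gen 2: ~~~~~~~
~~~~~~~
~~~~~~~
~~~~~~~
~~~++~~
~~~~v~~
~~~~~~~
~~~~~~~
gen 3: ~~~~~~~
~~~~~~~
~~~~~~~
~~~~~~~
~~~++~~
~~~<+~~
~~~~~~~
~~~~~~~
gen 4: ~~~~~~~
~~~~~~~
~~~~~~~
~~~~~~~
~~~^+~~
~~~++~~
~~~~~~~
~~~~~~~
gen 5: ~~~~~~~
~~~~~~~
~~~~~~~
~~~~~~~
~~<~+~~
~~~++~~
~~~~~~~
~~~~~~~
gen 6: ~~~~~~~
~~~~~~~
~~~~~~~
~~^~~~~
~~+~+~~
~~~++~~
~~~~~~~
~~~~~~~
gen 7: ~~~~~~~
~~~~~~~
~~~~~~~
~~+>~~~
~~+~+~~
~~~++~~
~~~~~~~
~~~~~~~
gen 8: ~~~~~~~
~~~~~~~
~~~~~~~
~~++~~~
~~+v+~~
~~~++~~
~~~~~~~
~~~~~~~
gen 9: ~~~~~~~
~~~~~~~
~~~~~~~
~~++~~~
~~<++~~
~~~++~~
~~~~~~~
~~~~~~~
gen 10: ~~~~~~~
~~~~~~~
~~~~~~~
~~++~~~
~~~++~~
~~v++~~
~~~~~~~
~~~~~~~
gen 11: ~~~~~~~
~~~~~~~
~~~~~~~
~~++~~~
~~~++~~
~<+++~~
~~~~~~~
~~~~~~~
gen 12: ~~~~~~~
~~~~~~~
~~~~~~~
~~++~~~
~^~++~~
~++++~~
~~~~~~~
~~~~~~~
gen 13: ~~~~~~~
~~~~~~~
~~~~~~~
~~++~~~
~+>++~~
~++++~~
~~~~~~~
~~~~~~~
gen 14: ~~~~~~~
~~~~~~~
~~~~~~~
~~++~~~
~++++~~
~+v++~~
~~~~~~~
~~~~~~~
gen 15: ~~~~~~~
~~~~~~~
~~~~~~~
~~++~~~
~++++~~
~+~>+~~
~~~~~~~
~~~~~~~
gen 16: ~~~~~~~
~~~~~~~
~~~~~~~
~~++~~~
~++^+~~
~+~~+~~
~~~~~~~
~~~~~~~
gen 17: ~~~~~~~
~~~~~~~
~~~~~~~
~~++~~~
~+<~+~~
~+~~+~~
~~~~~~~
~~~~~~~

4,2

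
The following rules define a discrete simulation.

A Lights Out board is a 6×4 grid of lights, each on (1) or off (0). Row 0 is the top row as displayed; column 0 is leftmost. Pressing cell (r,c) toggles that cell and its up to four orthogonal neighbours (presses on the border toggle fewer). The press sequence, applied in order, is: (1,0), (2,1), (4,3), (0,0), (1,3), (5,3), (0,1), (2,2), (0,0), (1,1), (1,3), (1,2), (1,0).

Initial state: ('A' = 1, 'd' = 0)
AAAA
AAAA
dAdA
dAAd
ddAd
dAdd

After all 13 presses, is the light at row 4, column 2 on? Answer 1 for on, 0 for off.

0

t=0: AAAA
AAAA
dAdA
dAAd
ddAd
dAdd
t=1: dAAA
ddAA
AAdA
dAAd
ddAd
dAdd
t=2: dAAA
dAAA
ddAA
ddAd
ddAd
dAdd
t=3: dAAA
dAAA
ddAA
ddAA
dddA
dAdA
t=4: AdAA
AAAA
ddAA
ddAA
dddA
dAdA
t=5: AdAd
AAdd
ddAd
ddAA
dddA
dAdA
t=6: AdAd
AAdd
ddAd
ddAA
dddd
dAAd
t=7: dAdd
Addd
ddAd
ddAA
dddd
dAAd
t=8: dAdd
AdAd
dAdA
dddA
dddd
dAAd
t=9: Addd
ddAd
dAdA
dddA
dddd
dAAd
t=10: AAdd
AAdd
dddA
dddA
dddd
dAAd
t=11: AAdA
AAAA
dddd
dddA
dddd
dAAd
t=12: AAAA
Addd
ddAd
dddA
dddd
dAAd
t=13: dAAA
dAdd
AdAd
dddA
dddd
dAAd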